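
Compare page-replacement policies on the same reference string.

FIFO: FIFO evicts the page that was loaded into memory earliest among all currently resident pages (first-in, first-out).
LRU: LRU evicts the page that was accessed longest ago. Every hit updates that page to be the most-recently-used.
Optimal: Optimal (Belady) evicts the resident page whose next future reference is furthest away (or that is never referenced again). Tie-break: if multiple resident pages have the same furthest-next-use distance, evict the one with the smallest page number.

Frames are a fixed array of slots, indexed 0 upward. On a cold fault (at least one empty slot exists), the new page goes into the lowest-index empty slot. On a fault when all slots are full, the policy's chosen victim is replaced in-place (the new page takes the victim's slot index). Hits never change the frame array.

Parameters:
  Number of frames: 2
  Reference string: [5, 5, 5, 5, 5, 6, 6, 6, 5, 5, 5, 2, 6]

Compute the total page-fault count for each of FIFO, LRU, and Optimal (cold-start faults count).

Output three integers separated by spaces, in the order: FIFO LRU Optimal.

Answer: 3 4 3

Derivation:
--- FIFO ---
  step 0: ref 5 -> FAULT, frames=[5,-] (faults so far: 1)
  step 1: ref 5 -> HIT, frames=[5,-] (faults so far: 1)
  step 2: ref 5 -> HIT, frames=[5,-] (faults so far: 1)
  step 3: ref 5 -> HIT, frames=[5,-] (faults so far: 1)
  step 4: ref 5 -> HIT, frames=[5,-] (faults so far: 1)
  step 5: ref 6 -> FAULT, frames=[5,6] (faults so far: 2)
  step 6: ref 6 -> HIT, frames=[5,6] (faults so far: 2)
  step 7: ref 6 -> HIT, frames=[5,6] (faults so far: 2)
  step 8: ref 5 -> HIT, frames=[5,6] (faults so far: 2)
  step 9: ref 5 -> HIT, frames=[5,6] (faults so far: 2)
  step 10: ref 5 -> HIT, frames=[5,6] (faults so far: 2)
  step 11: ref 2 -> FAULT, evict 5, frames=[2,6] (faults so far: 3)
  step 12: ref 6 -> HIT, frames=[2,6] (faults so far: 3)
  FIFO total faults: 3
--- LRU ---
  step 0: ref 5 -> FAULT, frames=[5,-] (faults so far: 1)
  step 1: ref 5 -> HIT, frames=[5,-] (faults so far: 1)
  step 2: ref 5 -> HIT, frames=[5,-] (faults so far: 1)
  step 3: ref 5 -> HIT, frames=[5,-] (faults so far: 1)
  step 4: ref 5 -> HIT, frames=[5,-] (faults so far: 1)
  step 5: ref 6 -> FAULT, frames=[5,6] (faults so far: 2)
  step 6: ref 6 -> HIT, frames=[5,6] (faults so far: 2)
  step 7: ref 6 -> HIT, frames=[5,6] (faults so far: 2)
  step 8: ref 5 -> HIT, frames=[5,6] (faults so far: 2)
  step 9: ref 5 -> HIT, frames=[5,6] (faults so far: 2)
  step 10: ref 5 -> HIT, frames=[5,6] (faults so far: 2)
  step 11: ref 2 -> FAULT, evict 6, frames=[5,2] (faults so far: 3)
  step 12: ref 6 -> FAULT, evict 5, frames=[6,2] (faults so far: 4)
  LRU total faults: 4
--- Optimal ---
  step 0: ref 5 -> FAULT, frames=[5,-] (faults so far: 1)
  step 1: ref 5 -> HIT, frames=[5,-] (faults so far: 1)
  step 2: ref 5 -> HIT, frames=[5,-] (faults so far: 1)
  step 3: ref 5 -> HIT, frames=[5,-] (faults so far: 1)
  step 4: ref 5 -> HIT, frames=[5,-] (faults so far: 1)
  step 5: ref 6 -> FAULT, frames=[5,6] (faults so far: 2)
  step 6: ref 6 -> HIT, frames=[5,6] (faults so far: 2)
  step 7: ref 6 -> HIT, frames=[5,6] (faults so far: 2)
  step 8: ref 5 -> HIT, frames=[5,6] (faults so far: 2)
  step 9: ref 5 -> HIT, frames=[5,6] (faults so far: 2)
  step 10: ref 5 -> HIT, frames=[5,6] (faults so far: 2)
  step 11: ref 2 -> FAULT, evict 5, frames=[2,6] (faults so far: 3)
  step 12: ref 6 -> HIT, frames=[2,6] (faults so far: 3)
  Optimal total faults: 3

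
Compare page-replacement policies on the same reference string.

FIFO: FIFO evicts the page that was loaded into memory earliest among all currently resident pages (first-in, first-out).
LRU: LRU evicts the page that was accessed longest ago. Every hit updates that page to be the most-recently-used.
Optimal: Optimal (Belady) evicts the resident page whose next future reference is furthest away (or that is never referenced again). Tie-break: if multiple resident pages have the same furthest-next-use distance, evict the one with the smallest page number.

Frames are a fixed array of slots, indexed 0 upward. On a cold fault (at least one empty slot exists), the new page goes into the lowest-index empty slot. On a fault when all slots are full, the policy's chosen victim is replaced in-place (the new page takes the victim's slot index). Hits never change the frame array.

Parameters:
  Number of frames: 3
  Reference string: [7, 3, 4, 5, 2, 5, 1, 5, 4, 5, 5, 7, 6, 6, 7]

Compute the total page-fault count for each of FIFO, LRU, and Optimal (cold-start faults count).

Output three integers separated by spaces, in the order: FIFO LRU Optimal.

Answer: 10 9 8

Derivation:
--- FIFO ---
  step 0: ref 7 -> FAULT, frames=[7,-,-] (faults so far: 1)
  step 1: ref 3 -> FAULT, frames=[7,3,-] (faults so far: 2)
  step 2: ref 4 -> FAULT, frames=[7,3,4] (faults so far: 3)
  step 3: ref 5 -> FAULT, evict 7, frames=[5,3,4] (faults so far: 4)
  step 4: ref 2 -> FAULT, evict 3, frames=[5,2,4] (faults so far: 5)
  step 5: ref 5 -> HIT, frames=[5,2,4] (faults so far: 5)
  step 6: ref 1 -> FAULT, evict 4, frames=[5,2,1] (faults so far: 6)
  step 7: ref 5 -> HIT, frames=[5,2,1] (faults so far: 6)
  step 8: ref 4 -> FAULT, evict 5, frames=[4,2,1] (faults so far: 7)
  step 9: ref 5 -> FAULT, evict 2, frames=[4,5,1] (faults so far: 8)
  step 10: ref 5 -> HIT, frames=[4,5,1] (faults so far: 8)
  step 11: ref 7 -> FAULT, evict 1, frames=[4,5,7] (faults so far: 9)
  step 12: ref 6 -> FAULT, evict 4, frames=[6,5,7] (faults so far: 10)
  step 13: ref 6 -> HIT, frames=[6,5,7] (faults so far: 10)
  step 14: ref 7 -> HIT, frames=[6,5,7] (faults so far: 10)
  FIFO total faults: 10
--- LRU ---
  step 0: ref 7 -> FAULT, frames=[7,-,-] (faults so far: 1)
  step 1: ref 3 -> FAULT, frames=[7,3,-] (faults so far: 2)
  step 2: ref 4 -> FAULT, frames=[7,3,4] (faults so far: 3)
  step 3: ref 5 -> FAULT, evict 7, frames=[5,3,4] (faults so far: 4)
  step 4: ref 2 -> FAULT, evict 3, frames=[5,2,4] (faults so far: 5)
  step 5: ref 5 -> HIT, frames=[5,2,4] (faults so far: 5)
  step 6: ref 1 -> FAULT, evict 4, frames=[5,2,1] (faults so far: 6)
  step 7: ref 5 -> HIT, frames=[5,2,1] (faults so far: 6)
  step 8: ref 4 -> FAULT, evict 2, frames=[5,4,1] (faults so far: 7)
  step 9: ref 5 -> HIT, frames=[5,4,1] (faults so far: 7)
  step 10: ref 5 -> HIT, frames=[5,4,1] (faults so far: 7)
  step 11: ref 7 -> FAULT, evict 1, frames=[5,4,7] (faults so far: 8)
  step 12: ref 6 -> FAULT, evict 4, frames=[5,6,7] (faults so far: 9)
  step 13: ref 6 -> HIT, frames=[5,6,7] (faults so far: 9)
  step 14: ref 7 -> HIT, frames=[5,6,7] (faults so far: 9)
  LRU total faults: 9
--- Optimal ---
  step 0: ref 7 -> FAULT, frames=[7,-,-] (faults so far: 1)
  step 1: ref 3 -> FAULT, frames=[7,3,-] (faults so far: 2)
  step 2: ref 4 -> FAULT, frames=[7,3,4] (faults so far: 3)
  step 3: ref 5 -> FAULT, evict 3, frames=[7,5,4] (faults so far: 4)
  step 4: ref 2 -> FAULT, evict 7, frames=[2,5,4] (faults so far: 5)
  step 5: ref 5 -> HIT, frames=[2,5,4] (faults so far: 5)
  step 6: ref 1 -> FAULT, evict 2, frames=[1,5,4] (faults so far: 6)
  step 7: ref 5 -> HIT, frames=[1,5,4] (faults so far: 6)
  step 8: ref 4 -> HIT, frames=[1,5,4] (faults so far: 6)
  step 9: ref 5 -> HIT, frames=[1,5,4] (faults so far: 6)
  step 10: ref 5 -> HIT, frames=[1,5,4] (faults so far: 6)
  step 11: ref 7 -> FAULT, evict 1, frames=[7,5,4] (faults so far: 7)
  step 12: ref 6 -> FAULT, evict 4, frames=[7,5,6] (faults so far: 8)
  step 13: ref 6 -> HIT, frames=[7,5,6] (faults so far: 8)
  step 14: ref 7 -> HIT, frames=[7,5,6] (faults so far: 8)
  Optimal total faults: 8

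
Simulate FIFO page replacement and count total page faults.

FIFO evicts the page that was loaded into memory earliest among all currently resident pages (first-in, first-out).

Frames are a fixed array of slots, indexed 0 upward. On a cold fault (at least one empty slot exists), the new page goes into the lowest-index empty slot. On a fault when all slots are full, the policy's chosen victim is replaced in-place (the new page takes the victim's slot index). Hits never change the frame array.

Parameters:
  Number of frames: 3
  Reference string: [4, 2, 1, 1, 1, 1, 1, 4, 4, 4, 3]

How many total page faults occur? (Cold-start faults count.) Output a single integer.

Answer: 4

Derivation:
Step 0: ref 4 → FAULT, frames=[4,-,-]
Step 1: ref 2 → FAULT, frames=[4,2,-]
Step 2: ref 1 → FAULT, frames=[4,2,1]
Step 3: ref 1 → HIT, frames=[4,2,1]
Step 4: ref 1 → HIT, frames=[4,2,1]
Step 5: ref 1 → HIT, frames=[4,2,1]
Step 6: ref 1 → HIT, frames=[4,2,1]
Step 7: ref 4 → HIT, frames=[4,2,1]
Step 8: ref 4 → HIT, frames=[4,2,1]
Step 9: ref 4 → HIT, frames=[4,2,1]
Step 10: ref 3 → FAULT (evict 4), frames=[3,2,1]
Total faults: 4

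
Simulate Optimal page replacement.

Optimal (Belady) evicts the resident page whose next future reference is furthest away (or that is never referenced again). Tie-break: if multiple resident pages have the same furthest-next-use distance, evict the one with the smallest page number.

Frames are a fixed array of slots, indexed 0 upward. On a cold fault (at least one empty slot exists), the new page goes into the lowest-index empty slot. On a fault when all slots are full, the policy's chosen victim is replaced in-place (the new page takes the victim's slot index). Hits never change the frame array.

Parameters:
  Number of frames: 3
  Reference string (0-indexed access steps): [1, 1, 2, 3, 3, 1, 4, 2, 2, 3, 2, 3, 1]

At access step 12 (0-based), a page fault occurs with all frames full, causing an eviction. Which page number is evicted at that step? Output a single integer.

Step 0: ref 1 -> FAULT, frames=[1,-,-]
Step 1: ref 1 -> HIT, frames=[1,-,-]
Step 2: ref 2 -> FAULT, frames=[1,2,-]
Step 3: ref 3 -> FAULT, frames=[1,2,3]
Step 4: ref 3 -> HIT, frames=[1,2,3]
Step 5: ref 1 -> HIT, frames=[1,2,3]
Step 6: ref 4 -> FAULT, evict 1, frames=[4,2,3]
Step 7: ref 2 -> HIT, frames=[4,2,3]
Step 8: ref 2 -> HIT, frames=[4,2,3]
Step 9: ref 3 -> HIT, frames=[4,2,3]
Step 10: ref 2 -> HIT, frames=[4,2,3]
Step 11: ref 3 -> HIT, frames=[4,2,3]
Step 12: ref 1 -> FAULT, evict 2, frames=[4,1,3]
At step 12: evicted page 2

Answer: 2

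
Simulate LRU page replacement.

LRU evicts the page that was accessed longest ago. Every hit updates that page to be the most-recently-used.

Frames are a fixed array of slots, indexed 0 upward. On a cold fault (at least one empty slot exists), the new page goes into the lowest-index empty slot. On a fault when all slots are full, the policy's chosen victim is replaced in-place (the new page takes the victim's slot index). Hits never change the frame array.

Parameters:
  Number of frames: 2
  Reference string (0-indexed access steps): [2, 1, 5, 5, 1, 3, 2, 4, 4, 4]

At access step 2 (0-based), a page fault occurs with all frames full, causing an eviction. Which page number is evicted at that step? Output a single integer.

Step 0: ref 2 -> FAULT, frames=[2,-]
Step 1: ref 1 -> FAULT, frames=[2,1]
Step 2: ref 5 -> FAULT, evict 2, frames=[5,1]
At step 2: evicted page 2

Answer: 2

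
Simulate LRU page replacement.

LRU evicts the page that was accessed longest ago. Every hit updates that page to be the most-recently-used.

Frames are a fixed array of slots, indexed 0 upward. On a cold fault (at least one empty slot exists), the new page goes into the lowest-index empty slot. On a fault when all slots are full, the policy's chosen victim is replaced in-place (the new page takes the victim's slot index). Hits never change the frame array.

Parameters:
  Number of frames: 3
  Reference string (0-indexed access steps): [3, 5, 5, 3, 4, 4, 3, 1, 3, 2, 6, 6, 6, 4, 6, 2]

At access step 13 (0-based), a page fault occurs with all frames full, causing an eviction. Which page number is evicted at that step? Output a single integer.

Answer: 3

Derivation:
Step 0: ref 3 -> FAULT, frames=[3,-,-]
Step 1: ref 5 -> FAULT, frames=[3,5,-]
Step 2: ref 5 -> HIT, frames=[3,5,-]
Step 3: ref 3 -> HIT, frames=[3,5,-]
Step 4: ref 4 -> FAULT, frames=[3,5,4]
Step 5: ref 4 -> HIT, frames=[3,5,4]
Step 6: ref 3 -> HIT, frames=[3,5,4]
Step 7: ref 1 -> FAULT, evict 5, frames=[3,1,4]
Step 8: ref 3 -> HIT, frames=[3,1,4]
Step 9: ref 2 -> FAULT, evict 4, frames=[3,1,2]
Step 10: ref 6 -> FAULT, evict 1, frames=[3,6,2]
Step 11: ref 6 -> HIT, frames=[3,6,2]
Step 12: ref 6 -> HIT, frames=[3,6,2]
Step 13: ref 4 -> FAULT, evict 3, frames=[4,6,2]
At step 13: evicted page 3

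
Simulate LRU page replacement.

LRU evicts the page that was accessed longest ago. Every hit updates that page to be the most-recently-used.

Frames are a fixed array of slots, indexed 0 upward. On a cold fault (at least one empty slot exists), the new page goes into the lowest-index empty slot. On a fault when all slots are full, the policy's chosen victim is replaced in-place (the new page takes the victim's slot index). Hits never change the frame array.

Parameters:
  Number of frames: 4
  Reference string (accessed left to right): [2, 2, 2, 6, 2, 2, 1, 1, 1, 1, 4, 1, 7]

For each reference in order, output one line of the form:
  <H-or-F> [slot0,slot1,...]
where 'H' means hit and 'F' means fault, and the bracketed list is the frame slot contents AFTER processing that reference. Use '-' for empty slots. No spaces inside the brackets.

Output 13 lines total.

F [2,-,-,-]
H [2,-,-,-]
H [2,-,-,-]
F [2,6,-,-]
H [2,6,-,-]
H [2,6,-,-]
F [2,6,1,-]
H [2,6,1,-]
H [2,6,1,-]
H [2,6,1,-]
F [2,6,1,4]
H [2,6,1,4]
F [2,7,1,4]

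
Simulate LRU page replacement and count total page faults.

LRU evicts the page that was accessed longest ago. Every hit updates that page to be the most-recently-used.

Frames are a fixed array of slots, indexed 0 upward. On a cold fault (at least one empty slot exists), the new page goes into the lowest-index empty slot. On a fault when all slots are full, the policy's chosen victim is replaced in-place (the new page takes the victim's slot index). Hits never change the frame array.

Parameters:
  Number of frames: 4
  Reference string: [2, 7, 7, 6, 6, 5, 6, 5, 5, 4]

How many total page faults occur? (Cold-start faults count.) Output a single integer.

Step 0: ref 2 → FAULT, frames=[2,-,-,-]
Step 1: ref 7 → FAULT, frames=[2,7,-,-]
Step 2: ref 7 → HIT, frames=[2,7,-,-]
Step 3: ref 6 → FAULT, frames=[2,7,6,-]
Step 4: ref 6 → HIT, frames=[2,7,6,-]
Step 5: ref 5 → FAULT, frames=[2,7,6,5]
Step 6: ref 6 → HIT, frames=[2,7,6,5]
Step 7: ref 5 → HIT, frames=[2,7,6,5]
Step 8: ref 5 → HIT, frames=[2,7,6,5]
Step 9: ref 4 → FAULT (evict 2), frames=[4,7,6,5]
Total faults: 5

Answer: 5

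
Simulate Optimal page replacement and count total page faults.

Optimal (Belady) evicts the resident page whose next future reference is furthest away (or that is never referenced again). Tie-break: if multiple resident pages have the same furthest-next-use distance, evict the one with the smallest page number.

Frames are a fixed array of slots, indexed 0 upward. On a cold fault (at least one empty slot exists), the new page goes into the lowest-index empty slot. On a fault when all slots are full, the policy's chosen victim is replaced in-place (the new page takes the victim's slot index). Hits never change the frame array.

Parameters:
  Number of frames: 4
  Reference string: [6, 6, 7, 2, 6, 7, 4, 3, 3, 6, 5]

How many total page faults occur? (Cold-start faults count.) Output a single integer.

Step 0: ref 6 → FAULT, frames=[6,-,-,-]
Step 1: ref 6 → HIT, frames=[6,-,-,-]
Step 2: ref 7 → FAULT, frames=[6,7,-,-]
Step 3: ref 2 → FAULT, frames=[6,7,2,-]
Step 4: ref 6 → HIT, frames=[6,7,2,-]
Step 5: ref 7 → HIT, frames=[6,7,2,-]
Step 6: ref 4 → FAULT, frames=[6,7,2,4]
Step 7: ref 3 → FAULT (evict 2), frames=[6,7,3,4]
Step 8: ref 3 → HIT, frames=[6,7,3,4]
Step 9: ref 6 → HIT, frames=[6,7,3,4]
Step 10: ref 5 → FAULT (evict 3), frames=[6,7,5,4]
Total faults: 6

Answer: 6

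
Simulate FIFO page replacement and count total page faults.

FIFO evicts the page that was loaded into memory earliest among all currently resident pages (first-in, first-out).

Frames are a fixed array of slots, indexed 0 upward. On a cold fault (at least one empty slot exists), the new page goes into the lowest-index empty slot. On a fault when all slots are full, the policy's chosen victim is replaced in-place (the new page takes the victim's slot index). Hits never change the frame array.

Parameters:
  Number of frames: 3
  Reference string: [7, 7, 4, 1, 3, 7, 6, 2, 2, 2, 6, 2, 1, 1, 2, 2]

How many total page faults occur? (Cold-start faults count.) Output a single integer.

Step 0: ref 7 → FAULT, frames=[7,-,-]
Step 1: ref 7 → HIT, frames=[7,-,-]
Step 2: ref 4 → FAULT, frames=[7,4,-]
Step 3: ref 1 → FAULT, frames=[7,4,1]
Step 4: ref 3 → FAULT (evict 7), frames=[3,4,1]
Step 5: ref 7 → FAULT (evict 4), frames=[3,7,1]
Step 6: ref 6 → FAULT (evict 1), frames=[3,7,6]
Step 7: ref 2 → FAULT (evict 3), frames=[2,7,6]
Step 8: ref 2 → HIT, frames=[2,7,6]
Step 9: ref 2 → HIT, frames=[2,7,6]
Step 10: ref 6 → HIT, frames=[2,7,6]
Step 11: ref 2 → HIT, frames=[2,7,6]
Step 12: ref 1 → FAULT (evict 7), frames=[2,1,6]
Step 13: ref 1 → HIT, frames=[2,1,6]
Step 14: ref 2 → HIT, frames=[2,1,6]
Step 15: ref 2 → HIT, frames=[2,1,6]
Total faults: 8

Answer: 8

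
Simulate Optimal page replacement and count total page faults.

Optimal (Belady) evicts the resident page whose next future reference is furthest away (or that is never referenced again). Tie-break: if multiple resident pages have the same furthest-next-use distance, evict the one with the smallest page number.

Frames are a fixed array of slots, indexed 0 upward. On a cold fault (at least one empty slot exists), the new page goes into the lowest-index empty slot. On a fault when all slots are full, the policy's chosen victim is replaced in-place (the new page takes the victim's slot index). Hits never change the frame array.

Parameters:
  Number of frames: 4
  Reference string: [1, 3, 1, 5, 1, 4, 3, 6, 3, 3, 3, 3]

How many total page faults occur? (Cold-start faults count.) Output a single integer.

Step 0: ref 1 → FAULT, frames=[1,-,-,-]
Step 1: ref 3 → FAULT, frames=[1,3,-,-]
Step 2: ref 1 → HIT, frames=[1,3,-,-]
Step 3: ref 5 → FAULT, frames=[1,3,5,-]
Step 4: ref 1 → HIT, frames=[1,3,5,-]
Step 5: ref 4 → FAULT, frames=[1,3,5,4]
Step 6: ref 3 → HIT, frames=[1,3,5,4]
Step 7: ref 6 → FAULT (evict 1), frames=[6,3,5,4]
Step 8: ref 3 → HIT, frames=[6,3,5,4]
Step 9: ref 3 → HIT, frames=[6,3,5,4]
Step 10: ref 3 → HIT, frames=[6,3,5,4]
Step 11: ref 3 → HIT, frames=[6,3,5,4]
Total faults: 5

Answer: 5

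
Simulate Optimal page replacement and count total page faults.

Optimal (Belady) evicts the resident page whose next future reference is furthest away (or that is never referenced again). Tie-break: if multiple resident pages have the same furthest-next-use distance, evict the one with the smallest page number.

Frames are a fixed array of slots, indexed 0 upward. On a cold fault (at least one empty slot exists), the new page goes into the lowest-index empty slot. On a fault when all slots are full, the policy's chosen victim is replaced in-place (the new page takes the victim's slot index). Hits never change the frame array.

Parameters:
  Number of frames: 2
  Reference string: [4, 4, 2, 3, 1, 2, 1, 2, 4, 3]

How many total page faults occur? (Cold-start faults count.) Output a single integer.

Step 0: ref 4 → FAULT, frames=[4,-]
Step 1: ref 4 → HIT, frames=[4,-]
Step 2: ref 2 → FAULT, frames=[4,2]
Step 3: ref 3 → FAULT (evict 4), frames=[3,2]
Step 4: ref 1 → FAULT (evict 3), frames=[1,2]
Step 5: ref 2 → HIT, frames=[1,2]
Step 6: ref 1 → HIT, frames=[1,2]
Step 7: ref 2 → HIT, frames=[1,2]
Step 8: ref 4 → FAULT (evict 1), frames=[4,2]
Step 9: ref 3 → FAULT (evict 2), frames=[4,3]
Total faults: 6

Answer: 6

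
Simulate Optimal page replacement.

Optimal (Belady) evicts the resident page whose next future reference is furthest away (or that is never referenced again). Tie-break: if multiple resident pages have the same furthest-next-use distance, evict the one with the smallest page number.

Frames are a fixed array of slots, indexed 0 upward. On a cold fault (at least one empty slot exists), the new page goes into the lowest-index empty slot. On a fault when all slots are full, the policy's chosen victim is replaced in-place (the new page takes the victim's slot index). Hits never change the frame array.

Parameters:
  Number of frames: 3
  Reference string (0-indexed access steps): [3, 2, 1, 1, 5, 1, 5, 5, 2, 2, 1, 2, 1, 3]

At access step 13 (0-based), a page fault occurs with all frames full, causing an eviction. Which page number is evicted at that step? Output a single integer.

Step 0: ref 3 -> FAULT, frames=[3,-,-]
Step 1: ref 2 -> FAULT, frames=[3,2,-]
Step 2: ref 1 -> FAULT, frames=[3,2,1]
Step 3: ref 1 -> HIT, frames=[3,2,1]
Step 4: ref 5 -> FAULT, evict 3, frames=[5,2,1]
Step 5: ref 1 -> HIT, frames=[5,2,1]
Step 6: ref 5 -> HIT, frames=[5,2,1]
Step 7: ref 5 -> HIT, frames=[5,2,1]
Step 8: ref 2 -> HIT, frames=[5,2,1]
Step 9: ref 2 -> HIT, frames=[5,2,1]
Step 10: ref 1 -> HIT, frames=[5,2,1]
Step 11: ref 2 -> HIT, frames=[5,2,1]
Step 12: ref 1 -> HIT, frames=[5,2,1]
Step 13: ref 3 -> FAULT, evict 1, frames=[5,2,3]
At step 13: evicted page 1

Answer: 1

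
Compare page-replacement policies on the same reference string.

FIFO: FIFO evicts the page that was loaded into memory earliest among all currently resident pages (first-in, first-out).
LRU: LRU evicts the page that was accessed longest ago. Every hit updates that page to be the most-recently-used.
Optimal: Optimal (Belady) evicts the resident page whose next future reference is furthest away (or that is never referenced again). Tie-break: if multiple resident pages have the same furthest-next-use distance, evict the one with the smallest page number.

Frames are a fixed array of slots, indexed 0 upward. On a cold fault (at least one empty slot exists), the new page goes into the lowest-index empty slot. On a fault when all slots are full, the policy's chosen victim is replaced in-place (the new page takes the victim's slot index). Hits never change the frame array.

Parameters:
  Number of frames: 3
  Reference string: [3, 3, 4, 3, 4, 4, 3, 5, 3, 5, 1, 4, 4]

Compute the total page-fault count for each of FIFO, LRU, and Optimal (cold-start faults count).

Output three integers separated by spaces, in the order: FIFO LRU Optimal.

Answer: 4 5 4

Derivation:
--- FIFO ---
  step 0: ref 3 -> FAULT, frames=[3,-,-] (faults so far: 1)
  step 1: ref 3 -> HIT, frames=[3,-,-] (faults so far: 1)
  step 2: ref 4 -> FAULT, frames=[3,4,-] (faults so far: 2)
  step 3: ref 3 -> HIT, frames=[3,4,-] (faults so far: 2)
  step 4: ref 4 -> HIT, frames=[3,4,-] (faults so far: 2)
  step 5: ref 4 -> HIT, frames=[3,4,-] (faults so far: 2)
  step 6: ref 3 -> HIT, frames=[3,4,-] (faults so far: 2)
  step 7: ref 5 -> FAULT, frames=[3,4,5] (faults so far: 3)
  step 8: ref 3 -> HIT, frames=[3,4,5] (faults so far: 3)
  step 9: ref 5 -> HIT, frames=[3,4,5] (faults so far: 3)
  step 10: ref 1 -> FAULT, evict 3, frames=[1,4,5] (faults so far: 4)
  step 11: ref 4 -> HIT, frames=[1,4,5] (faults so far: 4)
  step 12: ref 4 -> HIT, frames=[1,4,5] (faults so far: 4)
  FIFO total faults: 4
--- LRU ---
  step 0: ref 3 -> FAULT, frames=[3,-,-] (faults so far: 1)
  step 1: ref 3 -> HIT, frames=[3,-,-] (faults so far: 1)
  step 2: ref 4 -> FAULT, frames=[3,4,-] (faults so far: 2)
  step 3: ref 3 -> HIT, frames=[3,4,-] (faults so far: 2)
  step 4: ref 4 -> HIT, frames=[3,4,-] (faults so far: 2)
  step 5: ref 4 -> HIT, frames=[3,4,-] (faults so far: 2)
  step 6: ref 3 -> HIT, frames=[3,4,-] (faults so far: 2)
  step 7: ref 5 -> FAULT, frames=[3,4,5] (faults so far: 3)
  step 8: ref 3 -> HIT, frames=[3,4,5] (faults so far: 3)
  step 9: ref 5 -> HIT, frames=[3,4,5] (faults so far: 3)
  step 10: ref 1 -> FAULT, evict 4, frames=[3,1,5] (faults so far: 4)
  step 11: ref 4 -> FAULT, evict 3, frames=[4,1,5] (faults so far: 5)
  step 12: ref 4 -> HIT, frames=[4,1,5] (faults so far: 5)
  LRU total faults: 5
--- Optimal ---
  step 0: ref 3 -> FAULT, frames=[3,-,-] (faults so far: 1)
  step 1: ref 3 -> HIT, frames=[3,-,-] (faults so far: 1)
  step 2: ref 4 -> FAULT, frames=[3,4,-] (faults so far: 2)
  step 3: ref 3 -> HIT, frames=[3,4,-] (faults so far: 2)
  step 4: ref 4 -> HIT, frames=[3,4,-] (faults so far: 2)
  step 5: ref 4 -> HIT, frames=[3,4,-] (faults so far: 2)
  step 6: ref 3 -> HIT, frames=[3,4,-] (faults so far: 2)
  step 7: ref 5 -> FAULT, frames=[3,4,5] (faults so far: 3)
  step 8: ref 3 -> HIT, frames=[3,4,5] (faults so far: 3)
  step 9: ref 5 -> HIT, frames=[3,4,5] (faults so far: 3)
  step 10: ref 1 -> FAULT, evict 3, frames=[1,4,5] (faults so far: 4)
  step 11: ref 4 -> HIT, frames=[1,4,5] (faults so far: 4)
  step 12: ref 4 -> HIT, frames=[1,4,5] (faults so far: 4)
  Optimal total faults: 4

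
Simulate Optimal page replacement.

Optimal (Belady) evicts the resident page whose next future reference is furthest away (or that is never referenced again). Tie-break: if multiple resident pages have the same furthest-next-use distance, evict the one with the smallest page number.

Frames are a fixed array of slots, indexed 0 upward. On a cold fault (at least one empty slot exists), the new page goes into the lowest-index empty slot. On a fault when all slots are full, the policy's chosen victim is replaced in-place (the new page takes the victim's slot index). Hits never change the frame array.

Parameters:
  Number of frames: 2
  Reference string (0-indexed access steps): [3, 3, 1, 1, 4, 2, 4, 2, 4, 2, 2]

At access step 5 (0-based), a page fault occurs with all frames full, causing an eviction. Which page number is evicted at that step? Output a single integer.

Answer: 3

Derivation:
Step 0: ref 3 -> FAULT, frames=[3,-]
Step 1: ref 3 -> HIT, frames=[3,-]
Step 2: ref 1 -> FAULT, frames=[3,1]
Step 3: ref 1 -> HIT, frames=[3,1]
Step 4: ref 4 -> FAULT, evict 1, frames=[3,4]
Step 5: ref 2 -> FAULT, evict 3, frames=[2,4]
At step 5: evicted page 3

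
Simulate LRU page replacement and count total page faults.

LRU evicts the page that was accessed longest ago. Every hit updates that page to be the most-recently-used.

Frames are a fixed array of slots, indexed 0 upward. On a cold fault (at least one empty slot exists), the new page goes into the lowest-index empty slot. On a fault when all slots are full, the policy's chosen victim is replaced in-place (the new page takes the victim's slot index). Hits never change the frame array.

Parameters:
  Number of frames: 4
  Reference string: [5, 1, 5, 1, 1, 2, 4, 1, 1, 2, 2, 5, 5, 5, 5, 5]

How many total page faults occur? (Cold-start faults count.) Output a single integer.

Step 0: ref 5 → FAULT, frames=[5,-,-,-]
Step 1: ref 1 → FAULT, frames=[5,1,-,-]
Step 2: ref 5 → HIT, frames=[5,1,-,-]
Step 3: ref 1 → HIT, frames=[5,1,-,-]
Step 4: ref 1 → HIT, frames=[5,1,-,-]
Step 5: ref 2 → FAULT, frames=[5,1,2,-]
Step 6: ref 4 → FAULT, frames=[5,1,2,4]
Step 7: ref 1 → HIT, frames=[5,1,2,4]
Step 8: ref 1 → HIT, frames=[5,1,2,4]
Step 9: ref 2 → HIT, frames=[5,1,2,4]
Step 10: ref 2 → HIT, frames=[5,1,2,4]
Step 11: ref 5 → HIT, frames=[5,1,2,4]
Step 12: ref 5 → HIT, frames=[5,1,2,4]
Step 13: ref 5 → HIT, frames=[5,1,2,4]
Step 14: ref 5 → HIT, frames=[5,1,2,4]
Step 15: ref 5 → HIT, frames=[5,1,2,4]
Total faults: 4

Answer: 4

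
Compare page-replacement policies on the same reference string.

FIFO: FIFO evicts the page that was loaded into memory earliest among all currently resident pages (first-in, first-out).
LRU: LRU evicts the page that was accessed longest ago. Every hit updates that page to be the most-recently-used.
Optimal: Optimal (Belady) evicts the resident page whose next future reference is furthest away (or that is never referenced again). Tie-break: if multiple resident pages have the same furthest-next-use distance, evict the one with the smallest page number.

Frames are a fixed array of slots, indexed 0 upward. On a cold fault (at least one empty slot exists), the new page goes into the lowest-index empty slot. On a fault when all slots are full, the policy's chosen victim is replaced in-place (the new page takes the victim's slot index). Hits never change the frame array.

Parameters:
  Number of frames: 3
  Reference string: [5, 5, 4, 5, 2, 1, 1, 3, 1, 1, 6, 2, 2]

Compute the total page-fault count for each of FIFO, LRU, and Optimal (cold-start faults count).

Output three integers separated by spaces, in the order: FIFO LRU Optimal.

--- FIFO ---
  step 0: ref 5 -> FAULT, frames=[5,-,-] (faults so far: 1)
  step 1: ref 5 -> HIT, frames=[5,-,-] (faults so far: 1)
  step 2: ref 4 -> FAULT, frames=[5,4,-] (faults so far: 2)
  step 3: ref 5 -> HIT, frames=[5,4,-] (faults so far: 2)
  step 4: ref 2 -> FAULT, frames=[5,4,2] (faults so far: 3)
  step 5: ref 1 -> FAULT, evict 5, frames=[1,4,2] (faults so far: 4)
  step 6: ref 1 -> HIT, frames=[1,4,2] (faults so far: 4)
  step 7: ref 3 -> FAULT, evict 4, frames=[1,3,2] (faults so far: 5)
  step 8: ref 1 -> HIT, frames=[1,3,2] (faults so far: 5)
  step 9: ref 1 -> HIT, frames=[1,3,2] (faults so far: 5)
  step 10: ref 6 -> FAULT, evict 2, frames=[1,3,6] (faults so far: 6)
  step 11: ref 2 -> FAULT, evict 1, frames=[2,3,6] (faults so far: 7)
  step 12: ref 2 -> HIT, frames=[2,3,6] (faults so far: 7)
  FIFO total faults: 7
--- LRU ---
  step 0: ref 5 -> FAULT, frames=[5,-,-] (faults so far: 1)
  step 1: ref 5 -> HIT, frames=[5,-,-] (faults so far: 1)
  step 2: ref 4 -> FAULT, frames=[5,4,-] (faults so far: 2)
  step 3: ref 5 -> HIT, frames=[5,4,-] (faults so far: 2)
  step 4: ref 2 -> FAULT, frames=[5,4,2] (faults so far: 3)
  step 5: ref 1 -> FAULT, evict 4, frames=[5,1,2] (faults so far: 4)
  step 6: ref 1 -> HIT, frames=[5,1,2] (faults so far: 4)
  step 7: ref 3 -> FAULT, evict 5, frames=[3,1,2] (faults so far: 5)
  step 8: ref 1 -> HIT, frames=[3,1,2] (faults so far: 5)
  step 9: ref 1 -> HIT, frames=[3,1,2] (faults so far: 5)
  step 10: ref 6 -> FAULT, evict 2, frames=[3,1,6] (faults so far: 6)
  step 11: ref 2 -> FAULT, evict 3, frames=[2,1,6] (faults so far: 7)
  step 12: ref 2 -> HIT, frames=[2,1,6] (faults so far: 7)
  LRU total faults: 7
--- Optimal ---
  step 0: ref 5 -> FAULT, frames=[5,-,-] (faults so far: 1)
  step 1: ref 5 -> HIT, frames=[5,-,-] (faults so far: 1)
  step 2: ref 4 -> FAULT, frames=[5,4,-] (faults so far: 2)
  step 3: ref 5 -> HIT, frames=[5,4,-] (faults so far: 2)
  step 4: ref 2 -> FAULT, frames=[5,4,2] (faults so far: 3)
  step 5: ref 1 -> FAULT, evict 4, frames=[5,1,2] (faults so far: 4)
  step 6: ref 1 -> HIT, frames=[5,1,2] (faults so far: 4)
  step 7: ref 3 -> FAULT, evict 5, frames=[3,1,2] (faults so far: 5)
  step 8: ref 1 -> HIT, frames=[3,1,2] (faults so far: 5)
  step 9: ref 1 -> HIT, frames=[3,1,2] (faults so far: 5)
  step 10: ref 6 -> FAULT, evict 1, frames=[3,6,2] (faults so far: 6)
  step 11: ref 2 -> HIT, frames=[3,6,2] (faults so far: 6)
  step 12: ref 2 -> HIT, frames=[3,6,2] (faults so far: 6)
  Optimal total faults: 6

Answer: 7 7 6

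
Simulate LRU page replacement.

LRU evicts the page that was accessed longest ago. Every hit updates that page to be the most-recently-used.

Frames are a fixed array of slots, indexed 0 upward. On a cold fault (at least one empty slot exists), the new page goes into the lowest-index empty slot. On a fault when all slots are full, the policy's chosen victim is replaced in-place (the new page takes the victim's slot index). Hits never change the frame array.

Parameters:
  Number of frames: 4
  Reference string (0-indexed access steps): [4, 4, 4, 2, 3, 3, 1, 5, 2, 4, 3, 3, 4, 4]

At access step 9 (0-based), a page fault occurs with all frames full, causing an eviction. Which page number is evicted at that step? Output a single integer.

Step 0: ref 4 -> FAULT, frames=[4,-,-,-]
Step 1: ref 4 -> HIT, frames=[4,-,-,-]
Step 2: ref 4 -> HIT, frames=[4,-,-,-]
Step 3: ref 2 -> FAULT, frames=[4,2,-,-]
Step 4: ref 3 -> FAULT, frames=[4,2,3,-]
Step 5: ref 3 -> HIT, frames=[4,2,3,-]
Step 6: ref 1 -> FAULT, frames=[4,2,3,1]
Step 7: ref 5 -> FAULT, evict 4, frames=[5,2,3,1]
Step 8: ref 2 -> HIT, frames=[5,2,3,1]
Step 9: ref 4 -> FAULT, evict 3, frames=[5,2,4,1]
At step 9: evicted page 3

Answer: 3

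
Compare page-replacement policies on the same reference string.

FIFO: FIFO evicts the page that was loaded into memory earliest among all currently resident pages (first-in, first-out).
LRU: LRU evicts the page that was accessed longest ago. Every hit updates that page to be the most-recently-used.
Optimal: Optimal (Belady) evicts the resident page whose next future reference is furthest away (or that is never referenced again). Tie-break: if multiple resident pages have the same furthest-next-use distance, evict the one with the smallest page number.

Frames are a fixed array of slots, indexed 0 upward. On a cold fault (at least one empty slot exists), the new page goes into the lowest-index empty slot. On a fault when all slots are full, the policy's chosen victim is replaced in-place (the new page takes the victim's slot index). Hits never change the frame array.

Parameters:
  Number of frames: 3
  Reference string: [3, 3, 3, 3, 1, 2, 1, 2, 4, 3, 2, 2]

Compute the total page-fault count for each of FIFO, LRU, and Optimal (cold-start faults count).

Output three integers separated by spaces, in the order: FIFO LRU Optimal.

--- FIFO ---
  step 0: ref 3 -> FAULT, frames=[3,-,-] (faults so far: 1)
  step 1: ref 3 -> HIT, frames=[3,-,-] (faults so far: 1)
  step 2: ref 3 -> HIT, frames=[3,-,-] (faults so far: 1)
  step 3: ref 3 -> HIT, frames=[3,-,-] (faults so far: 1)
  step 4: ref 1 -> FAULT, frames=[3,1,-] (faults so far: 2)
  step 5: ref 2 -> FAULT, frames=[3,1,2] (faults so far: 3)
  step 6: ref 1 -> HIT, frames=[3,1,2] (faults so far: 3)
  step 7: ref 2 -> HIT, frames=[3,1,2] (faults so far: 3)
  step 8: ref 4 -> FAULT, evict 3, frames=[4,1,2] (faults so far: 4)
  step 9: ref 3 -> FAULT, evict 1, frames=[4,3,2] (faults so far: 5)
  step 10: ref 2 -> HIT, frames=[4,3,2] (faults so far: 5)
  step 11: ref 2 -> HIT, frames=[4,3,2] (faults so far: 5)
  FIFO total faults: 5
--- LRU ---
  step 0: ref 3 -> FAULT, frames=[3,-,-] (faults so far: 1)
  step 1: ref 3 -> HIT, frames=[3,-,-] (faults so far: 1)
  step 2: ref 3 -> HIT, frames=[3,-,-] (faults so far: 1)
  step 3: ref 3 -> HIT, frames=[3,-,-] (faults so far: 1)
  step 4: ref 1 -> FAULT, frames=[3,1,-] (faults so far: 2)
  step 5: ref 2 -> FAULT, frames=[3,1,2] (faults so far: 3)
  step 6: ref 1 -> HIT, frames=[3,1,2] (faults so far: 3)
  step 7: ref 2 -> HIT, frames=[3,1,2] (faults so far: 3)
  step 8: ref 4 -> FAULT, evict 3, frames=[4,1,2] (faults so far: 4)
  step 9: ref 3 -> FAULT, evict 1, frames=[4,3,2] (faults so far: 5)
  step 10: ref 2 -> HIT, frames=[4,3,2] (faults so far: 5)
  step 11: ref 2 -> HIT, frames=[4,3,2] (faults so far: 5)
  LRU total faults: 5
--- Optimal ---
  step 0: ref 3 -> FAULT, frames=[3,-,-] (faults so far: 1)
  step 1: ref 3 -> HIT, frames=[3,-,-] (faults so far: 1)
  step 2: ref 3 -> HIT, frames=[3,-,-] (faults so far: 1)
  step 3: ref 3 -> HIT, frames=[3,-,-] (faults so far: 1)
  step 4: ref 1 -> FAULT, frames=[3,1,-] (faults so far: 2)
  step 5: ref 2 -> FAULT, frames=[3,1,2] (faults so far: 3)
  step 6: ref 1 -> HIT, frames=[3,1,2] (faults so far: 3)
  step 7: ref 2 -> HIT, frames=[3,1,2] (faults so far: 3)
  step 8: ref 4 -> FAULT, evict 1, frames=[3,4,2] (faults so far: 4)
  step 9: ref 3 -> HIT, frames=[3,4,2] (faults so far: 4)
  step 10: ref 2 -> HIT, frames=[3,4,2] (faults so far: 4)
  step 11: ref 2 -> HIT, frames=[3,4,2] (faults so far: 4)
  Optimal total faults: 4

Answer: 5 5 4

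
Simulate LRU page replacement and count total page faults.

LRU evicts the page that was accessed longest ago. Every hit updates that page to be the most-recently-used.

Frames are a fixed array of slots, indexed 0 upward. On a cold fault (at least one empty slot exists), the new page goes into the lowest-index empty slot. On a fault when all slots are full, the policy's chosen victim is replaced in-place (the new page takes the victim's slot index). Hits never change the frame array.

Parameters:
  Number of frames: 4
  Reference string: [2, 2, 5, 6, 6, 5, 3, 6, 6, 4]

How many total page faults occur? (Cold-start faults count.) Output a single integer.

Step 0: ref 2 → FAULT, frames=[2,-,-,-]
Step 1: ref 2 → HIT, frames=[2,-,-,-]
Step 2: ref 5 → FAULT, frames=[2,5,-,-]
Step 3: ref 6 → FAULT, frames=[2,5,6,-]
Step 4: ref 6 → HIT, frames=[2,5,6,-]
Step 5: ref 5 → HIT, frames=[2,5,6,-]
Step 6: ref 3 → FAULT, frames=[2,5,6,3]
Step 7: ref 6 → HIT, frames=[2,5,6,3]
Step 8: ref 6 → HIT, frames=[2,5,6,3]
Step 9: ref 4 → FAULT (evict 2), frames=[4,5,6,3]
Total faults: 5

Answer: 5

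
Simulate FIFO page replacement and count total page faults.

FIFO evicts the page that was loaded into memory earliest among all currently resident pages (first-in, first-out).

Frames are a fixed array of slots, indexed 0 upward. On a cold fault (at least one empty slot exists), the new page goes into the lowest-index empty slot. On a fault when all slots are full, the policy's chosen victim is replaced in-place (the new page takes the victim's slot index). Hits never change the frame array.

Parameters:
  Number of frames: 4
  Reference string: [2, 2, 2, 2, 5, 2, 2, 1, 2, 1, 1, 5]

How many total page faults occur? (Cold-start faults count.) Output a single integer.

Step 0: ref 2 → FAULT, frames=[2,-,-,-]
Step 1: ref 2 → HIT, frames=[2,-,-,-]
Step 2: ref 2 → HIT, frames=[2,-,-,-]
Step 3: ref 2 → HIT, frames=[2,-,-,-]
Step 4: ref 5 → FAULT, frames=[2,5,-,-]
Step 5: ref 2 → HIT, frames=[2,5,-,-]
Step 6: ref 2 → HIT, frames=[2,5,-,-]
Step 7: ref 1 → FAULT, frames=[2,5,1,-]
Step 8: ref 2 → HIT, frames=[2,5,1,-]
Step 9: ref 1 → HIT, frames=[2,5,1,-]
Step 10: ref 1 → HIT, frames=[2,5,1,-]
Step 11: ref 5 → HIT, frames=[2,5,1,-]
Total faults: 3

Answer: 3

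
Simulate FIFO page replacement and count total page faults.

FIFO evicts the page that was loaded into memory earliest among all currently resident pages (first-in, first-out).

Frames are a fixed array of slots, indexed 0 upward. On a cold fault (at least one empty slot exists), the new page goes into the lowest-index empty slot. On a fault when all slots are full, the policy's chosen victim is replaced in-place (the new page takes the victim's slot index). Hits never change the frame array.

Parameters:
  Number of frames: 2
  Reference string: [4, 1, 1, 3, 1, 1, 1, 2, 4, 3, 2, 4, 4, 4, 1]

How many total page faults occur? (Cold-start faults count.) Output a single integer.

Step 0: ref 4 → FAULT, frames=[4,-]
Step 1: ref 1 → FAULT, frames=[4,1]
Step 2: ref 1 → HIT, frames=[4,1]
Step 3: ref 3 → FAULT (evict 4), frames=[3,1]
Step 4: ref 1 → HIT, frames=[3,1]
Step 5: ref 1 → HIT, frames=[3,1]
Step 6: ref 1 → HIT, frames=[3,1]
Step 7: ref 2 → FAULT (evict 1), frames=[3,2]
Step 8: ref 4 → FAULT (evict 3), frames=[4,2]
Step 9: ref 3 → FAULT (evict 2), frames=[4,3]
Step 10: ref 2 → FAULT (evict 4), frames=[2,3]
Step 11: ref 4 → FAULT (evict 3), frames=[2,4]
Step 12: ref 4 → HIT, frames=[2,4]
Step 13: ref 4 → HIT, frames=[2,4]
Step 14: ref 1 → FAULT (evict 2), frames=[1,4]
Total faults: 9

Answer: 9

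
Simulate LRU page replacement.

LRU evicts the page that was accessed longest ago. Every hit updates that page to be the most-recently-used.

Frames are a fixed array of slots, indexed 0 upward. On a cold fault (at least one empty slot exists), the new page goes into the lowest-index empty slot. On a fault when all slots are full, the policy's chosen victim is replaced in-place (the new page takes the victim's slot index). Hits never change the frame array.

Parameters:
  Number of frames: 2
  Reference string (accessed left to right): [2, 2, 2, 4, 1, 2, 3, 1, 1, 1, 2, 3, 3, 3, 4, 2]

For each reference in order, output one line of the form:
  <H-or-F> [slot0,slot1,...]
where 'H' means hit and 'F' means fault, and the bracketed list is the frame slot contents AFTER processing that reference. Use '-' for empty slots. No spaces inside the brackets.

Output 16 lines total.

F [2,-]
H [2,-]
H [2,-]
F [2,4]
F [1,4]
F [1,2]
F [3,2]
F [3,1]
H [3,1]
H [3,1]
F [2,1]
F [2,3]
H [2,3]
H [2,3]
F [4,3]
F [4,2]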